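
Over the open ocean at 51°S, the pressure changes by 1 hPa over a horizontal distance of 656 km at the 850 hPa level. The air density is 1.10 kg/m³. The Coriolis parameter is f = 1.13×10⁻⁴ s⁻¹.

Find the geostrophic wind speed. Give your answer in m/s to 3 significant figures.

1.23 m/s

Pressure gradient: |∂P/∂n| = 100 Pa / 656000 m = 1.52×10⁻⁴ Pa/m
Geostrophic balance (pressure-gradient force = Coriolis force):
V_g = (1/(fρ)) |∂P/∂n| = 1.52×10⁻⁴ / (1.13×10⁻⁴ × 1.10) = 1.23 m/s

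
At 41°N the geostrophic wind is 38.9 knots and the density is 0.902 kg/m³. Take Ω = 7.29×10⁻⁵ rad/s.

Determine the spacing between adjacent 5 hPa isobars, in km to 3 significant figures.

290 km

Coriolis parameter at 41°N:
f = 2Ω sin φ = 2 × 7.29×10⁻⁵ × sin 41° = 9.57×10⁻⁵ s⁻¹
Wind speed in SI: 38.9 knots = 20.0 m/s
Geostrophic balance rearranged: |∂P/∂n| = f ρ V_g
|∂P/∂n| = 9.57×10⁻⁵ × 0.902 × 20.0 = 1.73×10⁻³ Pa/m
Isobar spacing: Δn = ΔP/|∂P/∂n| = 500 Pa / 1.73×10⁻³ Pa/m = 289585 m ≈ 290 km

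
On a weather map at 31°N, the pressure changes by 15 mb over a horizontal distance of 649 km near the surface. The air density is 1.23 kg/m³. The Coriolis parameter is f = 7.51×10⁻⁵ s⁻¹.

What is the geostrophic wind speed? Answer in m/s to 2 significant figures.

Pressure gradient: |∂P/∂n| = 1500 Pa / 649000 m = 2.31×10⁻³ Pa/m
Geostrophic balance (pressure-gradient force = Coriolis force):
V_g = (1/(fρ)) |∂P/∂n| = 2.31×10⁻³ / (7.51×10⁻⁵ × 1.23) = 25.0 m/s

25 m/s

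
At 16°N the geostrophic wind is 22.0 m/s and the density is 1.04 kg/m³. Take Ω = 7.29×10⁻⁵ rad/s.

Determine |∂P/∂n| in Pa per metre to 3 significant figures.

Coriolis parameter at 16°N:
f = 2Ω sin φ = 2 × 7.29×10⁻⁵ × sin 16° = 4.02×10⁻⁵ s⁻¹
Geostrophic balance rearranged: |∂P/∂n| = f ρ V_g
|∂P/∂n| = 4.02×10⁻⁵ × 1.04 × 22.0 = 9.19×10⁻⁴ Pa/m

9.19×10⁻⁴ Pa/m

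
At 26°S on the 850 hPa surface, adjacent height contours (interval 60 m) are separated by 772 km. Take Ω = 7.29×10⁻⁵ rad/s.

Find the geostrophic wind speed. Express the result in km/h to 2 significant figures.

43 km/h

Coriolis parameter at 26°S:
f = 2Ω sin φ = 2 × 7.29×10⁻⁵ × sin 26° = 6.39×10⁻⁵ s⁻¹
Height gradient: |∂Z/∂n| = 60 m / 772000 m = 7.77×10⁻⁵
On a pressure surface, geostrophic balance gives V_g = (g/f)|∂Z/∂n|:
V_g = 9.81 × 7.77×10⁻⁵ / 6.39×10⁻⁵ = 11.9 m/s
Converting: 11.9 m/s × 3.6 = 43 km/h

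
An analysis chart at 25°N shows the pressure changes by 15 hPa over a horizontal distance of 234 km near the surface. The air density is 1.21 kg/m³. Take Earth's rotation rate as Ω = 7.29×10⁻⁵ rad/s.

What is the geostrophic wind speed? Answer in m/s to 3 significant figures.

Coriolis parameter at 25°N:
f = 2Ω sin φ = 2 × 7.29×10⁻⁵ × sin 25° = 6.16×10⁻⁵ s⁻¹
Pressure gradient: |∂P/∂n| = 1500 Pa / 234000 m = 6.41×10⁻³ Pa/m
Geostrophic balance (pressure-gradient force = Coriolis force):
V_g = (1/(fρ)) |∂P/∂n| = 6.41×10⁻³ / (6.16×10⁻⁵ × 1.21) = 86.0 m/s

86.0 m/s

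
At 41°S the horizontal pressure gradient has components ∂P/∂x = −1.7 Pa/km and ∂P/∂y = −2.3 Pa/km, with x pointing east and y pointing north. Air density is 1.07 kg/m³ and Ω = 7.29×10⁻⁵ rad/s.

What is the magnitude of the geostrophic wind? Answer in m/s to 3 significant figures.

Coriolis parameter at 41°S:
f = 2Ω sin φ = 2 × 7.29×10⁻⁵ × sin 41° = 9.57×10⁻⁵ s⁻¹
In the Southern Hemisphere f is negative: f = −9.57×10⁻⁵ s⁻¹.
Component geostrophic relations (x east, y north):
u_g = −(1/(fρ)) ∂P/∂y,  v_g = (1/(fρ)) ∂P/∂x
u_g = −(−2.3×10⁻³)/(−9.57×10⁻⁵ × 1.07) = −22.5 m/s;  v_g = (−1.7×10⁻³)/(−9.57×10⁻⁵ × 1.07) = 16.6 m/s
|V_g| = √(u_g² + v_g²) = 27.9 m/s

27.9 m/s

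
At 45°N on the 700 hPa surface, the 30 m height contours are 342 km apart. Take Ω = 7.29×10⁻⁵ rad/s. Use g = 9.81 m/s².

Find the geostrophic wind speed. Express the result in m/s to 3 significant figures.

8.35 m/s

Coriolis parameter at 45°N:
f = 2Ω sin φ = 2 × 7.29×10⁻⁵ × sin 45° = 1.03×10⁻⁴ s⁻¹
Height gradient: |∂Z/∂n| = 30 m / 342000 m = 8.77×10⁻⁵
On a pressure surface, geostrophic balance gives V_g = (g/f)|∂Z/∂n|:
V_g = 9.81 × 8.77×10⁻⁵ / 1.03×10⁻⁴ = 8.35 m/s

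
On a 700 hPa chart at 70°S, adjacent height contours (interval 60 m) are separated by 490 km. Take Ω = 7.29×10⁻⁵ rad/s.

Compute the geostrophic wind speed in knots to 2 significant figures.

Coriolis parameter at 70°S:
f = 2Ω sin φ = 2 × 7.29×10⁻⁵ × sin 70° = 1.37×10⁻⁴ s⁻¹
Height gradient: |∂Z/∂n| = 60 m / 490000 m = 1.22×10⁻⁴
On a pressure surface, geostrophic balance gives V_g = (g/f)|∂Z/∂n|:
V_g = 9.81 × 1.22×10⁻⁴ / 1.37×10⁻⁴ = 8.77 m/s
Converting: 8.77 m/s × 1.944 = 17 knots

17 knots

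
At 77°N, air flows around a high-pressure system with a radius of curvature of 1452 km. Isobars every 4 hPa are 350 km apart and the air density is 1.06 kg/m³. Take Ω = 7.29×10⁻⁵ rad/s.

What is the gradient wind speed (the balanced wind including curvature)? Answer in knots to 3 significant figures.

15.3 knots

Coriolis parameter at 77°N:
f = 2Ω sin φ = 2 × 7.29×10⁻⁵ × sin 77° = 1.42×10⁻⁴ s⁻¹
Pressure gradient: |∂P/∂n| = 400 Pa / 350000 m = 1.14×10⁻³ Pa/m
Geostrophic speed: V_g = |∂P/∂n|/(fρ) = 1.14×10⁻³/(1.42×10⁻⁴ × 1.06) = 7.59 m/s
Around a high, pressure-gradient force acts outward with centrifugal, so Coriolis balances both:
fV = (1/ρ)|∂P/∂n| + V²/R  →  V² − fR·V + fR·V_g = 0
With fR = 1.42×10⁻⁴ × 1452×10³ m = 206 m/s:
V = [fR − √((fR)² − 4 fR V_g)]/2 = [206 − √(206² − 4×206×7.59)]/2 = 7.89 m/s
Supergeostrophic (V > V_g = 7.59 m/s), as expected around a high.
Converting: 7.89 m/s × 1.944 = 15.3 knots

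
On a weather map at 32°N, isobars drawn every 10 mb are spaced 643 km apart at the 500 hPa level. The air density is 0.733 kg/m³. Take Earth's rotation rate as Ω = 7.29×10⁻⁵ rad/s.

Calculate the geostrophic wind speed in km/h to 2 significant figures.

Coriolis parameter at 32°N:
f = 2Ω sin φ = 2 × 7.29×10⁻⁵ × sin 32° = 7.73×10⁻⁵ s⁻¹
Pressure gradient: |∂P/∂n| = 1000 Pa / 643000 m = 1.56×10⁻³ Pa/m
Geostrophic balance (pressure-gradient force = Coriolis force):
V_g = (1/(fρ)) |∂P/∂n| = 1.56×10⁻³ / (7.73×10⁻⁵ × 0.733) = 27.5 m/s
Converting: 27.5 m/s × 3.6 = 99 km/h

99 km/h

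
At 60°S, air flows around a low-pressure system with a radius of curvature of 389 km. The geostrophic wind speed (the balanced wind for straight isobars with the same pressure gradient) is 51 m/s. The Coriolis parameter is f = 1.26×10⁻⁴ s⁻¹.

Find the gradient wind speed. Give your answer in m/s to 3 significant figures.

Around a low, centrifugal force acts outward with Coriolis, so pressure-gradient force balances both:
(1/ρ)|∂P/∂n| = fV + V²/R  →  V² + fR·V − fR·V_g = 0
With fR = 1.26×10⁻⁴ × 389×10³ m = 49.0 m/s:
V = [−fR + √((fR)² + 4 fR V_g)]/2 = [−49.0 + √(49.0² + 4×49.0×51)]/2 = 31.2 m/s
Subgeostrophic (V < V_g = 51 m/s), as expected around a low.

31.2 m/s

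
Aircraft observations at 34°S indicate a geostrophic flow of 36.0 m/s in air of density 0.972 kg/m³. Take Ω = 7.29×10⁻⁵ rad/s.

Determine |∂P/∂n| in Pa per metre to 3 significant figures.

Coriolis parameter at 34°S:
f = 2Ω sin φ = 2 × 7.29×10⁻⁵ × sin 34° = 8.15×10⁻⁵ s⁻¹
Geostrophic balance rearranged: |∂P/∂n| = f ρ V_g
|∂P/∂n| = 8.15×10⁻⁵ × 0.972 × 36.0 = 2.85×10⁻³ Pa/m

2.85×10⁻³ Pa/m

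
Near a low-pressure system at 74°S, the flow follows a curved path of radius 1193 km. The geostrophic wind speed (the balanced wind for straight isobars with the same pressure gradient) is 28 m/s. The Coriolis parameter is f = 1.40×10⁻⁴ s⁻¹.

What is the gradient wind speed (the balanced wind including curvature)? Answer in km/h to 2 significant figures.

88 km/h

Around a low, centrifugal force acts outward with Coriolis, so pressure-gradient force balances both:
(1/ρ)|∂P/∂n| = fV + V²/R  →  V² + fR·V − fR·V_g = 0
With fR = 1.40×10⁻⁴ × 1193×10³ m = 167 m/s:
V = [−fR + √((fR)² + 4 fR V_g)]/2 = [−167 + √(167² + 4×167×28)]/2 = 24.4 m/s
Subgeostrophic (V < V_g = 28 m/s), as expected around a low.
Converting: 24.4 m/s × 3.6 = 88 km/h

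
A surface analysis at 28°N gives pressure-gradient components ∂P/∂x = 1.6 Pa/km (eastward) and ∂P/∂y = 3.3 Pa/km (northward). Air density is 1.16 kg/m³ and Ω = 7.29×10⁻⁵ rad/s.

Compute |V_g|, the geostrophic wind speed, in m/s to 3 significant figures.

Coriolis parameter at 28°N:
f = 2Ω sin φ = 2 × 7.29×10⁻⁵ × sin 28° = 6.84×10⁻⁵ s⁻¹
Component geostrophic relations (x east, y north):
u_g = −(1/(fρ)) ∂P/∂y,  v_g = (1/(fρ)) ∂P/∂x
u_g = −(3.3×10⁻³)/(6.84×10⁻⁵ × 1.16) = −41.6 m/s;  v_g = (1.6×10⁻³)/(6.84×10⁻⁵ × 1.16) = 20.2 m/s
|V_g| = √(u_g² + v_g²) = 46.2 m/s

46.2 m/s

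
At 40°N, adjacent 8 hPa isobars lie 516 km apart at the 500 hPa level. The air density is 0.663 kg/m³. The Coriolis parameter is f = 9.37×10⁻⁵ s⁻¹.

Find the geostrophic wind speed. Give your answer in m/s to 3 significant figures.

25.0 m/s

Pressure gradient: |∂P/∂n| = 800 Pa / 516000 m = 1.55×10⁻³ Pa/m
Geostrophic balance (pressure-gradient force = Coriolis force):
V_g = (1/(fρ)) |∂P/∂n| = 1.55×10⁻³ / (9.37×10⁻⁵ × 0.663) = 25.0 m/s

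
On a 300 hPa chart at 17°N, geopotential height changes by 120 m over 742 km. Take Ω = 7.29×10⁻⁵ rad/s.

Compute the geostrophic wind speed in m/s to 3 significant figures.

37.2 m/s

Coriolis parameter at 17°N:
f = 2Ω sin φ = 2 × 7.29×10⁻⁵ × sin 17° = 4.26×10⁻⁵ s⁻¹
Height gradient: |∂Z/∂n| = 120 m / 742000 m = 1.62×10⁻⁴
On a pressure surface, geostrophic balance gives V_g = (g/f)|∂Z/∂n|:
V_g = 9.81 × 1.62×10⁻⁴ / 4.26×10⁻⁵ = 37.2 m/s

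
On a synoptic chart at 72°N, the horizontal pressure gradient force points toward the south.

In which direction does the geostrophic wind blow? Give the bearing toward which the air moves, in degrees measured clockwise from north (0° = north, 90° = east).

270°

The pressure-gradient force points toward the south (bearing 180°).
Geostrophic balance: in the Northern Hemisphere the Coriolis force deflects motion to the right, so the geostrophic wind blows 90° to the right of the pressure-gradient force (low pressure on the left).
Rotating 180° by 90° clockwise gives 270° — the wind blows toward the west.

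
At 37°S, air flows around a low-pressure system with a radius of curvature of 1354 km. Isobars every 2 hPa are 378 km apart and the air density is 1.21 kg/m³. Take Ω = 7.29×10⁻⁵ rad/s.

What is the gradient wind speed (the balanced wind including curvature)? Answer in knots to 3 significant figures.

Coriolis parameter at 37°S:
f = 2Ω sin φ = 2 × 7.29×10⁻⁵ × sin 37° = 8.77×10⁻⁵ s⁻¹
Pressure gradient: |∂P/∂n| = 200 Pa / 378000 m = 5.29×10⁻⁴ Pa/m
Geostrophic speed: V_g = |∂P/∂n|/(fρ) = 5.29×10⁻⁴/(8.77×10⁻⁵ × 1.21) = 4.98 m/s
Around a low, centrifugal force acts outward with Coriolis, so pressure-gradient force balances both:
(1/ρ)|∂P/∂n| = fV + V²/R  →  V² + fR·V − fR·V_g = 0
With fR = 8.77×10⁻⁵ × 1354×10³ m = 119 m/s:
V = [−fR + √((fR)² + 4 fR V_g)]/2 = [−119 + √(119² + 4×119×4.98)]/2 = 4.79 m/s
Subgeostrophic (V < V_g = 4.98 m/s), as expected around a low.
Converting: 4.79 m/s × 1.944 = 9.31 knots

9.31 knots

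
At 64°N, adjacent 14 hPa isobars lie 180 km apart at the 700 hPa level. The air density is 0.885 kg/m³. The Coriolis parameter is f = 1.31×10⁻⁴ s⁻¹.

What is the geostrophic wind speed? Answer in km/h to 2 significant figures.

240 km/h

Pressure gradient: |∂P/∂n| = 1400 Pa / 180000 m = 7.78×10⁻³ Pa/m
Geostrophic balance (pressure-gradient force = Coriolis force):
V_g = (1/(fρ)) |∂P/∂n| = 7.78×10⁻³ / (1.31×10⁻⁴ × 0.885) = 67.1 m/s
Converting: 67.1 m/s × 3.6 = 240 km/h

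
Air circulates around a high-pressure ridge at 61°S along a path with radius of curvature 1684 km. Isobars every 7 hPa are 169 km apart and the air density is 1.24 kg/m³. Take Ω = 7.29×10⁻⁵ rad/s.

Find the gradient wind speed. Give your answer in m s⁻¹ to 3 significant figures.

30.5 m s⁻¹

Coriolis parameter at 61°S:
f = 2Ω sin φ = 2 × 7.29×10⁻⁵ × sin 61° = 1.28×10⁻⁴ s⁻¹
Pressure gradient: |∂P/∂n| = 700 Pa / 169000 m = 4.14×10⁻³ Pa/m
Geostrophic speed: V_g = |∂P/∂n|/(fρ) = 4.14×10⁻³/(1.28×10⁻⁴ × 1.24) = 26.2 m/s
Around a high, pressure-gradient force acts outward with centrifugal, so Coriolis balances both:
fV = (1/ρ)|∂P/∂n| + V²/R  →  V² − fR·V + fR·V_g = 0
With fR = 1.28×10⁻⁴ × 1684×10³ m = 215 m/s:
V = [fR − √((fR)² − 4 fR V_g)]/2 = [215 − √(215² − 4×215×26.2)]/2 = 30.5 m/s
Supergeostrophic (V > V_g = 26.2 m/s), as expected around a high.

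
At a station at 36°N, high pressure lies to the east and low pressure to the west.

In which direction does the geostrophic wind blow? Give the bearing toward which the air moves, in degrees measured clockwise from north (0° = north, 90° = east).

000°

The pressure-gradient force points toward the west (bearing 270°).
Geostrophic balance: in the Northern Hemisphere the Coriolis force deflects motion to the right, so the geostrophic wind blows 90° to the right of the pressure-gradient force (low pressure on the left).
Rotating 270° by 90° clockwise gives 000° — the wind blows toward the north.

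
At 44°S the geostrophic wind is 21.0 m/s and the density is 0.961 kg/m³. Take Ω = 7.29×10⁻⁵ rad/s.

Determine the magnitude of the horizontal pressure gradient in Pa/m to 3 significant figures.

Coriolis parameter at 44°S:
f = 2Ω sin φ = 2 × 7.29×10⁻⁵ × sin 44° = 1.01×10⁻⁴ s⁻¹
Geostrophic balance rearranged: |∂P/∂n| = f ρ V_g
|∂P/∂n| = 1.01×10⁻⁴ × 0.961 × 21.0 = 2.04×10⁻³ Pa/m

2.04×10⁻³ Pa/m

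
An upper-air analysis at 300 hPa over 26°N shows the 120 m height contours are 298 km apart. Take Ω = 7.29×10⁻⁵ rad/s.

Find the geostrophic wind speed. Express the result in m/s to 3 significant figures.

Coriolis parameter at 26°N:
f = 2Ω sin φ = 2 × 7.29×10⁻⁵ × sin 26° = 6.39×10⁻⁵ s⁻¹
Height gradient: |∂Z/∂n| = 120 m / 298000 m = 4.03×10⁻⁴
On a pressure surface, geostrophic balance gives V_g = (g/f)|∂Z/∂n|:
V_g = 9.81 × 4.03×10⁻⁴ / 6.39×10⁻⁵ = 61.8 m/s

61.8 m/s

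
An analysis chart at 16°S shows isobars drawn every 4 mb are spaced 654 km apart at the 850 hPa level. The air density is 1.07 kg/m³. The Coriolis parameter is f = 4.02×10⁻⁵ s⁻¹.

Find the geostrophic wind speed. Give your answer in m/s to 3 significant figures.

Pressure gradient: |∂P/∂n| = 400 Pa / 654000 m = 6.12×10⁻⁴ Pa/m
Geostrophic balance (pressure-gradient force = Coriolis force):
V_g = (1/(fρ)) |∂P/∂n| = 6.12×10⁻⁴ / (4.02×10⁻⁵ × 1.07) = 14.2 m/s

14.2 m/s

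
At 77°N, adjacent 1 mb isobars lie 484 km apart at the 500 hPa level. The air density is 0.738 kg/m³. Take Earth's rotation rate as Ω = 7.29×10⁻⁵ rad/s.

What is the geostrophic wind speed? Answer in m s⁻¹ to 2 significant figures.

Coriolis parameter at 77°N:
f = 2Ω sin φ = 2 × 7.29×10⁻⁵ × sin 77° = 1.42×10⁻⁴ s⁻¹
Pressure gradient: |∂P/∂n| = 100 Pa / 484000 m = 2.07×10⁻⁴ Pa/m
Geostrophic balance (pressure-gradient force = Coriolis force):
V_g = (1/(fρ)) |∂P/∂n| = 2.07×10⁻⁴ / (1.42×10⁻⁴ × 0.738) = 1.97 m/s

2.0 m s⁻¹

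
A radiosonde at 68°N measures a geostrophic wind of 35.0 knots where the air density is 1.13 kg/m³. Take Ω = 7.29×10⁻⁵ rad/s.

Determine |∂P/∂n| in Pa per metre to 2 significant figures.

2.8×10⁻³ Pa/m

Coriolis parameter at 68°N:
f = 2Ω sin φ = 2 × 7.29×10⁻⁵ × sin 68° = 1.35×10⁻⁴ s⁻¹
Wind speed in SI: 35.0 knots = 18.0 m/s
Geostrophic balance rearranged: |∂P/∂n| = f ρ V_g
|∂P/∂n| = 1.35×10⁻⁴ × 1.13 × 18.0 = 2.75×10⁻³ Pa/m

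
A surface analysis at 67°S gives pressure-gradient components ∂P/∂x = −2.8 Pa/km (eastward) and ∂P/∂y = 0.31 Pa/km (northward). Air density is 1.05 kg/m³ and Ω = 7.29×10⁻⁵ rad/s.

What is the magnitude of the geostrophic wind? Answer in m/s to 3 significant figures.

20.0 m/s

Coriolis parameter at 67°S:
f = 2Ω sin φ = 2 × 7.29×10⁻⁵ × sin 67° = 1.34×10⁻⁴ s⁻¹
In the Southern Hemisphere f is negative: f = −1.34×10⁻⁴ s⁻¹.
Component geostrophic relations (x east, y north):
u_g = −(1/(fρ)) ∂P/∂y,  v_g = (1/(fρ)) ∂P/∂x
u_g = −(0.31×10⁻³)/(−1.34×10⁻⁴ × 1.05) = 2.20 m/s;  v_g = (−2.8×10⁻³)/(−1.34×10⁻⁴ × 1.05) = 19.9 m/s
|V_g| = √(u_g² + v_g²) = 20.0 m/s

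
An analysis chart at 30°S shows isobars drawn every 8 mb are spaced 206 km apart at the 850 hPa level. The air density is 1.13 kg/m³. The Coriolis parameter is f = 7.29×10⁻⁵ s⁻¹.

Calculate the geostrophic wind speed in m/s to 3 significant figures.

Pressure gradient: |∂P/∂n| = 800 Pa / 206000 m = 3.88×10⁻³ Pa/m
Geostrophic balance (pressure-gradient force = Coriolis force):
V_g = (1/(fρ)) |∂P/∂n| = 3.88×10⁻³ / (7.29×10⁻⁵ × 1.13) = 47.1 m/s

47.1 m/s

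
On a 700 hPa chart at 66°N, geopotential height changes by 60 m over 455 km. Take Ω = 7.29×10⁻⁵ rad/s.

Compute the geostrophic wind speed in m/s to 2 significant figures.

Coriolis parameter at 66°N:
f = 2Ω sin φ = 2 × 7.29×10⁻⁵ × sin 66° = 1.33×10⁻⁴ s⁻¹
Height gradient: |∂Z/∂n| = 60 m / 455000 m = 1.32×10⁻⁴
On a pressure surface, geostrophic balance gives V_g = (g/f)|∂Z/∂n|:
V_g = 9.81 × 1.32×10⁻⁴ / 1.33×10⁻⁴ = 9.71 m/s

9.7 m/s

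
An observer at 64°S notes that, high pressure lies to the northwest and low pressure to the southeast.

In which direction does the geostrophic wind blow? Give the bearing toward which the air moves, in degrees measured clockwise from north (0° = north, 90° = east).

The pressure-gradient force points toward the southeast (bearing 135°).
Geostrophic balance: in the Southern Hemisphere the Coriolis force deflects motion to the left, so the geostrophic wind blows 90° to the left of the pressure-gradient force (low pressure on the right).
Rotating 135° by 90° counterclockwise gives 045° — the wind blows toward the northeast.

045°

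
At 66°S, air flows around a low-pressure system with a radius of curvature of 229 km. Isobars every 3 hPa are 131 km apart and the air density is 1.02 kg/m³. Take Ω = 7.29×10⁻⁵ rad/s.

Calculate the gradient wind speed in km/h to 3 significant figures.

Coriolis parameter at 66°S:
f = 2Ω sin φ = 2 × 7.29×10⁻⁵ × sin 66° = 1.33×10⁻⁴ s⁻¹
Pressure gradient: |∂P/∂n| = 300 Pa / 131000 m = 2.29×10⁻³ Pa/m
Geostrophic speed: V_g = |∂P/∂n|/(fρ) = 2.29×10⁻³/(1.33×10⁻⁴ × 1.02) = 16.9 m/s
Around a low, centrifugal force acts outward with Coriolis, so pressure-gradient force balances both:
(1/ρ)|∂P/∂n| = fV + V²/R  →  V² + fR·V − fR·V_g = 0
With fR = 1.33×10⁻⁴ × 229×10³ m = 30.5 m/s:
V = [−fR + √((fR)² + 4 fR V_g)]/2 = [−30.5 + √(30.5² + 4×30.5×16.9)]/2 = 12.1 m/s
Subgeostrophic (V < V_g = 16.9 m/s), as expected around a low.
Converting: 12.1 m/s × 3.6 = 43.5 km/h

43.5 km/h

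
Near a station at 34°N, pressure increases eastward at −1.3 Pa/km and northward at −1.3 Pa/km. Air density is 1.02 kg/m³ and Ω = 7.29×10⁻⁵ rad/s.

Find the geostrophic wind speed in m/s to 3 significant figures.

22.1 m/s

Coriolis parameter at 34°N:
f = 2Ω sin φ = 2 × 7.29×10⁻⁵ × sin 34° = 8.15×10⁻⁵ s⁻¹
Component geostrophic relations (x east, y north):
u_g = −(1/(fρ)) ∂P/∂y,  v_g = (1/(fρ)) ∂P/∂x
u_g = −(−1.3×10⁻³)/(8.15×10⁻⁵ × 1.02) = 15.6 m/s;  v_g = (−1.3×10⁻³)/(8.15×10⁻⁵ × 1.02) = −15.6 m/s
|V_g| = √(u_g² + v_g²) = 22.1 m/s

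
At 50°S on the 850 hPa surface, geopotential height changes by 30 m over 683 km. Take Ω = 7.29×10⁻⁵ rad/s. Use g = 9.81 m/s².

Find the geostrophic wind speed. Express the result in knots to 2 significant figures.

7.5 knots

Coriolis parameter at 50°S:
f = 2Ω sin φ = 2 × 7.29×10⁻⁵ × sin 50° = 1.12×10⁻⁴ s⁻¹
Height gradient: |∂Z/∂n| = 30 m / 683000 m = 4.39×10⁻⁵
On a pressure surface, geostrophic balance gives V_g = (g/f)|∂Z/∂n|:
V_g = 9.81 × 4.39×10⁻⁵ / 1.12×10⁻⁴ = 3.86 m/s
Converting: 3.86 m/s × 1.944 = 7.5 knots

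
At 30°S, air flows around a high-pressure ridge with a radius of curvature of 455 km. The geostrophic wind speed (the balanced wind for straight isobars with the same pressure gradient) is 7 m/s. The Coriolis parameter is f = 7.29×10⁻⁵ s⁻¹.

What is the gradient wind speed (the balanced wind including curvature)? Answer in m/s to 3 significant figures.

Around a high, pressure-gradient force acts outward with centrifugal, so Coriolis balances both:
fV = (1/ρ)|∂P/∂n| + V²/R  →  V² − fR·V + fR·V_g = 0
With fR = 7.29×10⁻⁵ × 455×10³ m = 33.2 m/s:
V = [fR − √((fR)² − 4 fR V_g)]/2 = [33.2 − √(33.2² − 4×33.2×7)]/2 = 10 m/s
Supergeostrophic (V > V_g = 7 m/s), as expected around a high.

10.0 m/s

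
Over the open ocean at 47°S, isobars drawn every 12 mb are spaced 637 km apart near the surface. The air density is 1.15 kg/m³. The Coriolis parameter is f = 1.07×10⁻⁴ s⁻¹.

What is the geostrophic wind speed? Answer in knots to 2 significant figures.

Pressure gradient: |∂P/∂n| = 1200 Pa / 637000 m = 1.88×10⁻³ Pa/m
Geostrophic balance (pressure-gradient force = Coriolis force):
V_g = (1/(fρ)) |∂P/∂n| = 1.88×10⁻³ / (1.07×10⁻⁴ × 1.15) = 15.3 m/s
Converting: 15.3 m/s × 1.944 = 30 knots

30 knots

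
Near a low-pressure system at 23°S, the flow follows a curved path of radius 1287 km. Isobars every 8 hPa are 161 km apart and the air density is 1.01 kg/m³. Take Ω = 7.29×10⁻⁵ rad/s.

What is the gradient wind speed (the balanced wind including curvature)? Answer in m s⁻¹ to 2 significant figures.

51 m s⁻¹

Coriolis parameter at 23°S:
f = 2Ω sin φ = 2 × 7.29×10⁻⁵ × sin 23° = 5.70×10⁻⁵ s⁻¹
Pressure gradient: |∂P/∂n| = 800 Pa / 161000 m = 4.97×10⁻³ Pa/m
Geostrophic speed: V_g = |∂P/∂n|/(fρ) = 4.97×10⁻³/(5.70×10⁻⁵ × 1.01) = 86.4 m/s
Around a low, centrifugal force acts outward with Coriolis, so pressure-gradient force balances both:
(1/ρ)|∂P/∂n| = fV + V²/R  →  V² + fR·V − fR·V_g = 0
With fR = 5.70×10⁻⁵ × 1287×10³ m = 73.3 m/s:
V = [−fR + √((fR)² + 4 fR V_g)]/2 = [−73.3 + √(73.3² + 4×73.3×86.4)]/2 = 51 m/s
Subgeostrophic (V < V_g = 86.4 m/s), as expected around a low.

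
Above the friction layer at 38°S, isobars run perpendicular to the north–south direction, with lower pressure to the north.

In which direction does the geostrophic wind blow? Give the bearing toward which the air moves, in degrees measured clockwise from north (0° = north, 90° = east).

The pressure-gradient force points toward the north (bearing 000°).
Geostrophic balance: in the Southern Hemisphere the Coriolis force deflects motion to the left, so the geostrophic wind blows 90° to the left of the pressure-gradient force (low pressure on the right).
Rotating 000° by 90° counterclockwise gives 270° — the wind blows toward the west.

270°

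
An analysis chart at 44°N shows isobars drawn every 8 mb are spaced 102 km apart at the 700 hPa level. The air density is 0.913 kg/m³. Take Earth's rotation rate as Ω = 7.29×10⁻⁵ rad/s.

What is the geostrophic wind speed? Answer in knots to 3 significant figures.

Coriolis parameter at 44°N:
f = 2Ω sin φ = 2 × 7.29×10⁻⁵ × sin 44° = 1.01×10⁻⁴ s⁻¹
Pressure gradient: |∂P/∂n| = 800 Pa / 102000 m = 7.84×10⁻³ Pa/m
Geostrophic balance (pressure-gradient force = Coriolis force):
V_g = (1/(fρ)) |∂P/∂n| = 7.84×10⁻³ / (1.01×10⁻⁴ × 0.913) = 84.8 m/s
Converting: 84.8 m/s × 1.944 = 165 knots

165 knots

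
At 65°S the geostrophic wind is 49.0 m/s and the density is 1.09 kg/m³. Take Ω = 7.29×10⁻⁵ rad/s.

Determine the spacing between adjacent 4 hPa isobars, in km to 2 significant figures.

Coriolis parameter at 65°S:
f = 2Ω sin φ = 2 × 7.29×10⁻⁵ × sin 65° = 1.32×10⁻⁴ s⁻¹
Geostrophic balance rearranged: |∂P/∂n| = f ρ V_g
|∂P/∂n| = 1.32×10⁻⁴ × 1.09 × 49.0 = 7.06×10⁻³ Pa/m
Isobar spacing: Δn = ΔP/|∂P/∂n| = 400 Pa / 7.06×10⁻³ Pa/m = 56677 m ≈ 57 km

57 km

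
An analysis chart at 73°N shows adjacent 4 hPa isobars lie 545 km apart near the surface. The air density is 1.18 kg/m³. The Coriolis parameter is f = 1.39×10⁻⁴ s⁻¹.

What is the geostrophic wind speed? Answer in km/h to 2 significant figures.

16 km/h

Pressure gradient: |∂P/∂n| = 400 Pa / 545000 m = 7.34×10⁻⁴ Pa/m
Geostrophic balance (pressure-gradient force = Coriolis force):
V_g = (1/(fρ)) |∂P/∂n| = 7.34×10⁻⁴ / (1.39×10⁻⁴ × 1.18) = 4.47 m/s
Converting: 4.47 m/s × 3.6 = 16 km/h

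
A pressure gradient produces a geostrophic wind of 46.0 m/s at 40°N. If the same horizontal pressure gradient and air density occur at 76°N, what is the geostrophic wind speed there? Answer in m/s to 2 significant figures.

With the same pressure gradient and density, V_g ∝ 1/f ∝ 1/sin φ.
V₂ = V₁ · sin φ₁ / sin φ₂ = 46.0 × sin 40° / sin 76°
V₂ = 46.0 × 0.6428/0.9703 = 30 m/s

30 m/s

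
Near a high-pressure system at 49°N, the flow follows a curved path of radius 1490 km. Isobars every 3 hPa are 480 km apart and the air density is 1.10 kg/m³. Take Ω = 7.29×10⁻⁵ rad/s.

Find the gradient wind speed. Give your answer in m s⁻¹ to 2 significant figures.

Coriolis parameter at 49°N:
f = 2Ω sin φ = 2 × 7.29×10⁻⁵ × sin 49° = 1.10×10⁻⁴ s⁻¹
Pressure gradient: |∂P/∂n| = 300 Pa / 480000 m = 6.25×10⁻⁴ Pa/m
Geostrophic speed: V_g = |∂P/∂n|/(fρ) = 6.25×10⁻⁴/(1.10×10⁻⁴ × 1.10) = 5.16 m/s
Around a high, pressure-gradient force acts outward with centrifugal, so Coriolis balances both:
fV = (1/ρ)|∂P/∂n| + V²/R  →  V² − fR·V + fR·V_g = 0
With fR = 1.10×10⁻⁴ × 1490×10³ m = 164 m/s:
V = [fR − √((fR)² − 4 fR V_g)]/2 = [164 − √(164² − 4×164×5.16)]/2 = 5.34 m/s
Supergeostrophic (V > V_g = 5.16 m/s), as expected around a high.

5.3 m s⁻¹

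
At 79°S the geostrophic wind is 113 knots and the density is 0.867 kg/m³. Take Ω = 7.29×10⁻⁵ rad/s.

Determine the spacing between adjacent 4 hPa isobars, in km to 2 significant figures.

55 km

Coriolis parameter at 79°S:
f = 2Ω sin φ = 2 × 7.29×10⁻⁵ × sin 79° = 1.43×10⁻⁴ s⁻¹
Wind speed in SI: 113 knots = 58.1 m/s
Geostrophic balance rearranged: |∂P/∂n| = f ρ V_g
|∂P/∂n| = 1.43×10⁻⁴ × 0.867 × 58.1 = 7.21×10⁻³ Pa/m
Isobar spacing: Δn = ΔP/|∂P/∂n| = 400 Pa / 7.21×10⁻³ Pa/m = 55452 m ≈ 55 km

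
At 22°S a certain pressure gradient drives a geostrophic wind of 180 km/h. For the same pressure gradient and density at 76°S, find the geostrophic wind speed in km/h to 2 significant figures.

69 km/h

With the same pressure gradient and density, V_g ∝ 1/f ∝ 1/sin φ.
V₂ = V₁ · sin φ₁ / sin φ₂ = 180 × sin 22° / sin 76°
V₂ = 180 × 0.3746/0.9703 = 69 km/h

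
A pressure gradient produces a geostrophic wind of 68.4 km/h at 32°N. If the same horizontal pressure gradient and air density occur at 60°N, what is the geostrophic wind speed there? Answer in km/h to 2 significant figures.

With the same pressure gradient and density, V_g ∝ 1/f ∝ 1/sin φ.
V₂ = V₁ · sin φ₁ / sin φ₂ = 68.4 × sin 32° / sin 60°
V₂ = 68.4 × 0.5299/0.8660 = 42 km/h

42 km/h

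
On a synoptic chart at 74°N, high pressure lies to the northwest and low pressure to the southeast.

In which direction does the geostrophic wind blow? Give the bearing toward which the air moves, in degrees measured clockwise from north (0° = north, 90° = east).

225°

The pressure-gradient force points toward the southeast (bearing 135°).
Geostrophic balance: in the Northern Hemisphere the Coriolis force deflects motion to the right, so the geostrophic wind blows 90° to the right of the pressure-gradient force (low pressure on the left).
Rotating 135° by 90° clockwise gives 225° — the wind blows toward the southwest.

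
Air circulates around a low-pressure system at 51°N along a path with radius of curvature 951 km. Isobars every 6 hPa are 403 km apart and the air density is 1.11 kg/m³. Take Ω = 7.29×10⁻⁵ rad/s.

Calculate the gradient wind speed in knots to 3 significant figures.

Coriolis parameter at 51°N:
f = 2Ω sin φ = 2 × 7.29×10⁻⁵ × sin 51° = 1.13×10⁻⁴ s⁻¹
Pressure gradient: |∂P/∂n| = 600 Pa / 403000 m = 1.49×10⁻³ Pa/m
Geostrophic speed: V_g = |∂P/∂n|/(fρ) = 1.49×10⁻³/(1.13×10⁻⁴ × 1.11) = 11.8 m/s
Around a low, centrifugal force acts outward with Coriolis, so pressure-gradient force balances both:
(1/ρ)|∂P/∂n| = fV + V²/R  →  V² + fR·V − fR·V_g = 0
With fR = 1.13×10⁻⁴ × 951×10³ m = 108 m/s:
V = [−fR + √((fR)² + 4 fR V_g)]/2 = [−108 + √(108² + 4×108×11.8)]/2 = 10.8 m/s
Subgeostrophic (V < V_g = 11.8 m/s), as expected around a low.
Converting: 10.8 m/s × 1.944 = 20.9 knots

20.9 knots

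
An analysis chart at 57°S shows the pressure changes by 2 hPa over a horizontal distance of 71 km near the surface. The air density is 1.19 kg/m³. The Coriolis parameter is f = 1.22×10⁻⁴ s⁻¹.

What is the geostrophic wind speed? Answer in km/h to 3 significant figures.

69.9 km/h

Pressure gradient: |∂P/∂n| = 200 Pa / 71000 m = 2.82×10⁻³ Pa/m
Geostrophic balance (pressure-gradient force = Coriolis force):
V_g = (1/(fρ)) |∂P/∂n| = 2.82×10⁻³ / (1.22×10⁻⁴ × 1.19) = 19.4 m/s
Converting: 19.4 m/s × 3.6 = 69.9 km/h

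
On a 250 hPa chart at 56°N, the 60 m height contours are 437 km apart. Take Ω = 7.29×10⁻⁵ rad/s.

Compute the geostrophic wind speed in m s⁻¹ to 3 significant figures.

Coriolis parameter at 56°N:
f = 2Ω sin φ = 2 × 7.29×10⁻⁵ × sin 56° = 1.21×10⁻⁴ s⁻¹
Height gradient: |∂Z/∂n| = 60 m / 437000 m = 1.37×10⁻⁴
On a pressure surface, geostrophic balance gives V_g = (g/f)|∂Z/∂n|:
V_g = 9.81 × 1.37×10⁻⁴ / 1.21×10⁻⁴ = 11.1 m/s

11.1 m s⁻¹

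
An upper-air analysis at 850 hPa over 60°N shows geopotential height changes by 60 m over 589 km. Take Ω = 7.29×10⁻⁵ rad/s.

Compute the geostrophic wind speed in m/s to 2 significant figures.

7.9 m/s

Coriolis parameter at 60°N:
f = 2Ω sin φ = 2 × 7.29×10⁻⁵ × sin 60° = 1.26×10⁻⁴ s⁻¹
Height gradient: |∂Z/∂n| = 60 m / 589000 m = 1.02×10⁻⁴
On a pressure surface, geostrophic balance gives V_g = (g/f)|∂Z/∂n|:
V_g = 9.81 × 1.02×10⁻⁴ / 1.26×10⁻⁴ = 7.91 m/s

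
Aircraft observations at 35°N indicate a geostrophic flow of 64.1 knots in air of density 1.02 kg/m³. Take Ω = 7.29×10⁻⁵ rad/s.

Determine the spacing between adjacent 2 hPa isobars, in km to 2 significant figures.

71 km

Coriolis parameter at 35°N:
f = 2Ω sin φ = 2 × 7.29×10⁻⁵ × sin 35° = 8.36×10⁻⁵ s⁻¹
Wind speed in SI: 64.1 knots = 33.0 m/s
Geostrophic balance rearranged: |∂P/∂n| = f ρ V_g
|∂P/∂n| = 8.36×10⁻⁵ × 1.02 × 33.0 = 2.81×10⁻³ Pa/m
Isobar spacing: Δn = ΔP/|∂P/∂n| = 200 Pa / 2.81×10⁻³ Pa/m = 71102 m ≈ 71 km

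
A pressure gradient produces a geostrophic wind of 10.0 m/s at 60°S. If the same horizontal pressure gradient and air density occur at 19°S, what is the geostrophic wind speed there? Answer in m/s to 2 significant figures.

27 m/s

With the same pressure gradient and density, V_g ∝ 1/f ∝ 1/sin φ.
V₂ = V₁ · sin φ₁ / sin φ₂ = 10.0 × sin 60° / sin 19°
V₂ = 10.0 × 0.8660/0.3256 = 27 m/s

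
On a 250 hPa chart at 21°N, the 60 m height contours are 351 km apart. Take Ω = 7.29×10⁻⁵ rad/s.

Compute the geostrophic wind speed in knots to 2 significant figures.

62 knots

Coriolis parameter at 21°N:
f = 2Ω sin φ = 2 × 7.29×10⁻⁵ × sin 21° = 5.23×10⁻⁵ s⁻¹
Height gradient: |∂Z/∂n| = 60 m / 351000 m = 1.71×10⁻⁴
On a pressure surface, geostrophic balance gives V_g = (g/f)|∂Z/∂n|:
V_g = 9.81 × 1.71×10⁻⁴ / 5.23×10⁻⁵ = 32.1 m/s
Converting: 32.1 m/s × 1.944 = 62 knots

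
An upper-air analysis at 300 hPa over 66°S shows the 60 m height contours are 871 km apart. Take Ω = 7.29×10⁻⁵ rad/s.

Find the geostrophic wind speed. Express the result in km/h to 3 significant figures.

18.3 km/h

Coriolis parameter at 66°S:
f = 2Ω sin φ = 2 × 7.29×10⁻⁵ × sin 66° = 1.33×10⁻⁴ s⁻¹
Height gradient: |∂Z/∂n| = 60 m / 871000 m = 6.89×10⁻⁵
On a pressure surface, geostrophic balance gives V_g = (g/f)|∂Z/∂n|:
V_g = 9.81 × 6.89×10⁻⁵ / 1.33×10⁻⁴ = 5.07 m/s
Converting: 5.07 m/s × 3.6 = 18.3 km/h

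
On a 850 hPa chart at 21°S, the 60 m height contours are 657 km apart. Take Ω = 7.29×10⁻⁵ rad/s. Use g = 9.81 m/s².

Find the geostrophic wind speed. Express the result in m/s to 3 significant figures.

Coriolis parameter at 21°S:
f = 2Ω sin φ = 2 × 7.29×10⁻⁵ × sin 21° = 5.23×10⁻⁵ s⁻¹
Height gradient: |∂Z/∂n| = 60 m / 657000 m = 9.13×10⁻⁵
On a pressure surface, geostrophic balance gives V_g = (g/f)|∂Z/∂n|:
V_g = 9.81 × 9.13×10⁻⁵ / 5.23×10⁻⁵ = 17.1 m/s

17.1 m/s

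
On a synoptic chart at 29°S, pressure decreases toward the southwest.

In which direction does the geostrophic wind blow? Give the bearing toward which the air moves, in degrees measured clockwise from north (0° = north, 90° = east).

The pressure-gradient force points toward the southwest (bearing 225°).
Geostrophic balance: in the Southern Hemisphere the Coriolis force deflects motion to the left, so the geostrophic wind blows 90° to the left of the pressure-gradient force (low pressure on the right).
Rotating 225° by 90° counterclockwise gives 135° — the wind blows toward the southeast.

135°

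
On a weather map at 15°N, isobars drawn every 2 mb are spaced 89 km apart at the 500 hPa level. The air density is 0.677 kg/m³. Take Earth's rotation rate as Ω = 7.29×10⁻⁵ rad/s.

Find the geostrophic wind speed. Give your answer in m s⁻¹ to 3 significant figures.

Coriolis parameter at 15°N:
f = 2Ω sin φ = 2 × 7.29×10⁻⁵ × sin 15° = 3.77×10⁻⁵ s⁻¹
Pressure gradient: |∂P/∂n| = 200 Pa / 89000 m = 2.25×10⁻³ Pa/m
Geostrophic balance (pressure-gradient force = Coriolis force):
V_g = (1/(fρ)) |∂P/∂n| = 2.25×10⁻³ / (3.77×10⁻⁵ × 0.677) = 88.0 m/s

88.0 m s⁻¹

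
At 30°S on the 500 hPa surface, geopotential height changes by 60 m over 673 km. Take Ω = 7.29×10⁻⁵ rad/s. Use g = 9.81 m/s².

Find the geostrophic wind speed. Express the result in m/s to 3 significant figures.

Coriolis parameter at 30°S:
f = 2Ω sin φ = 2 × 7.29×10⁻⁵ × sin 30° = 7.29×10⁻⁵ s⁻¹
Height gradient: |∂Z/∂n| = 60 m / 673000 m = 8.92×10⁻⁵
On a pressure surface, geostrophic balance gives V_g = (g/f)|∂Z/∂n|:
V_g = 9.81 × 8.92×10⁻⁵ / 7.29×10⁻⁵ = 12.0 m/s

12.0 m/s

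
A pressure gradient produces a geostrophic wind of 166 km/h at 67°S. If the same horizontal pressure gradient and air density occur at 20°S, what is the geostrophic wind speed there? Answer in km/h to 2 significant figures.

With the same pressure gradient and density, V_g ∝ 1/f ∝ 1/sin φ.
V₂ = V₁ · sin φ₁ / sin φ₂ = 166 × sin 67° / sin 20°
V₂ = 166 × 0.9205/0.3420 = 450 km/h

450 km/h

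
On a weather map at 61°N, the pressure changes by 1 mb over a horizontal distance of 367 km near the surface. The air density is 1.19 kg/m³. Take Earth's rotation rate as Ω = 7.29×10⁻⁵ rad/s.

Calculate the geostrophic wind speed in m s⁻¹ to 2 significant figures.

Coriolis parameter at 61°N:
f = 2Ω sin φ = 2 × 7.29×10⁻⁵ × sin 61° = 1.28×10⁻⁴ s⁻¹
Pressure gradient: |∂P/∂n| = 100 Pa / 367000 m = 2.72×10⁻⁴ Pa/m
Geostrophic balance (pressure-gradient force = Coriolis force):
V_g = (1/(fρ)) |∂P/∂n| = 2.72×10⁻⁴ / (1.28×10⁻⁴ × 1.19) = 1.80 m/s

1.8 m s⁻¹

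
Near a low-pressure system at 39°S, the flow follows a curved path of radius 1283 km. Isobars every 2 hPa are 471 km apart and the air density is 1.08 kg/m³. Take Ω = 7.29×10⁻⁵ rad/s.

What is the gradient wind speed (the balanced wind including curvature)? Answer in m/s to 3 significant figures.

4.14 m/s

Coriolis parameter at 39°S:
f = 2Ω sin φ = 2 × 7.29×10⁻⁵ × sin 39° = 9.18×10⁻⁵ s⁻¹
Pressure gradient: |∂P/∂n| = 200 Pa / 471000 m = 4.25×10⁻⁴ Pa/m
Geostrophic speed: V_g = |∂P/∂n|/(fρ) = 4.25×10⁻⁴/(9.18×10⁻⁵ × 1.08) = 4.29 m/s
Around a low, centrifugal force acts outward with Coriolis, so pressure-gradient force balances both:
(1/ρ)|∂P/∂n| = fV + V²/R  →  V² + fR·V − fR·V_g = 0
With fR = 9.18×10⁻⁵ × 1283×10³ m = 118 m/s:
V = [−fR + √((fR)² + 4 fR V_g)]/2 = [−118 + √(118² + 4×118×4.29)]/2 = 4.14 m/s
Subgeostrophic (V < V_g = 4.29 m/s), as expected around a low.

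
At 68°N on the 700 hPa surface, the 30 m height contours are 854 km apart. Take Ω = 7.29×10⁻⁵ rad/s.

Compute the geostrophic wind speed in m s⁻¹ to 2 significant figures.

Coriolis parameter at 68°N:
f = 2Ω sin φ = 2 × 7.29×10⁻⁵ × sin 68° = 1.35×10⁻⁴ s⁻¹
Height gradient: |∂Z/∂n| = 30 m / 854000 m = 3.51×10⁻⁵
On a pressure surface, geostrophic balance gives V_g = (g/f)|∂Z/∂n|:
V_g = 9.81 × 3.51×10⁻⁵ / 1.35×10⁻⁴ = 2.55 m/s

2.5 m s⁻¹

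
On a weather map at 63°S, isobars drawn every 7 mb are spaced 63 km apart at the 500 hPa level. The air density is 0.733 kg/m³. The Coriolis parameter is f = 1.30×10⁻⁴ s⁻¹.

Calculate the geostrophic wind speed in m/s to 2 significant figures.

120 m/s

Pressure gradient: |∂P/∂n| = 700 Pa / 63000 m = 1.11×10⁻² Pa/m
Geostrophic balance (pressure-gradient force = Coriolis force):
V_g = (1/(fρ)) |∂P/∂n| = 1.11×10⁻² / (1.30×10⁻⁴ × 0.733) = 117 m/s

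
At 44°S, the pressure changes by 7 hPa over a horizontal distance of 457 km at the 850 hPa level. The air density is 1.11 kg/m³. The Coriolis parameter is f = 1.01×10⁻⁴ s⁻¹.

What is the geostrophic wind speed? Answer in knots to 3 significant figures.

Pressure gradient: |∂P/∂n| = 700 Pa / 457000 m = 1.53×10⁻³ Pa/m
Geostrophic balance (pressure-gradient force = Coriolis force):
V_g = (1/(fρ)) |∂P/∂n| = 1.53×10⁻³ / (1.01×10⁻⁴ × 1.11) = 13.7 m/s
Converting: 13.7 m/s × 1.944 = 26.6 knots

26.6 knots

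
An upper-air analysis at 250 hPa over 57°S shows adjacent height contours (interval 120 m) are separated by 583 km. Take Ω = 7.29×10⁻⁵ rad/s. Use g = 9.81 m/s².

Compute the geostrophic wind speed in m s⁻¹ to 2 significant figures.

17 m s⁻¹

Coriolis parameter at 57°S:
f = 2Ω sin φ = 2 × 7.29×10⁻⁵ × sin 57° = 1.22×10⁻⁴ s⁻¹
Height gradient: |∂Z/∂n| = 120 m / 583000 m = 2.06×10⁻⁴
On a pressure surface, geostrophic balance gives V_g = (g/f)|∂Z/∂n|:
V_g = 9.81 × 2.06×10⁻⁴ / 1.22×10⁻⁴ = 16.5 m/s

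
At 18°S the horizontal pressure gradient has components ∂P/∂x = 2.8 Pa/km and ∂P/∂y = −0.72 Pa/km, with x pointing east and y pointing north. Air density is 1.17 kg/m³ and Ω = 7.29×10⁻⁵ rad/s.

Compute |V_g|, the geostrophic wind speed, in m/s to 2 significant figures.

55 m/s

Coriolis parameter at 18°S:
f = 2Ω sin φ = 2 × 7.29×10⁻⁵ × sin 18° = 4.51×10⁻⁵ s⁻¹
In the Southern Hemisphere f is negative: f = −4.51×10⁻⁵ s⁻¹.
Component geostrophic relations (x east, y north):
u_g = −(1/(fρ)) ∂P/∂y,  v_g = (1/(fρ)) ∂P/∂x
u_g = −(−0.72×10⁻³)/(−4.51×10⁻⁵ × 1.17) = −13.7 m/s;  v_g = (2.8×10⁻³)/(−4.51×10⁻⁵ × 1.17) = −53.1 m/s
|V_g| = √(u_g² + v_g²) = 54.8 m/s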